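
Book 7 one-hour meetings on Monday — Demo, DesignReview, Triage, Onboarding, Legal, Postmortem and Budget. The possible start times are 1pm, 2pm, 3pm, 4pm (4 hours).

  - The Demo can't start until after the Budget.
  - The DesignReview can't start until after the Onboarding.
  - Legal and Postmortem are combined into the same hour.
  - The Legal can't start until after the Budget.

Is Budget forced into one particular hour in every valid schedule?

No

Budget can be 1pm (e.g. Demo in 2pm, Budget in 1pm, DesignReview in 2pm, Postmortem in 2pm, Onboarding in 1pm, Triage in 1pm, Legal in 2pm) or 2pm (e.g. Demo=3pm, Postmortem=3pm, Onboarding=1pm, Budget=2pm, DesignReview=2pm, Triage=1pm, Legal=3pm).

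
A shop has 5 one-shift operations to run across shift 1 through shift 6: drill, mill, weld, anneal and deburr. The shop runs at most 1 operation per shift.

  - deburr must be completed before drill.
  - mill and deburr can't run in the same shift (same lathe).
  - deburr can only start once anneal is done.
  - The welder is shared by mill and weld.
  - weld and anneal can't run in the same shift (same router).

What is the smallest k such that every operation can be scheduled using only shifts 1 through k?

5 shifts

The precedence chain requires at least 3 distinct shifts.
With at most 1 per shift and 5 operations, at least 5 shifts are needed.
5 works (last occupied shift: shift 5): for example mill in shift 4, drill in shift 3, weld in shift 5, deburr in shift 2, anneal in shift 1.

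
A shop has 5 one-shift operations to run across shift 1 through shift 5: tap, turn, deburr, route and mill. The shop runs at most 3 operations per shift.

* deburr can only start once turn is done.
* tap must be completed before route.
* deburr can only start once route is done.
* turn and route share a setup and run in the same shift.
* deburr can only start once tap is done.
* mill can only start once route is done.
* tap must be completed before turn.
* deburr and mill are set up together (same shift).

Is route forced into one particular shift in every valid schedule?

No

route can be shift 2 (e.g. deburr=shift 3; mill=shift 3; turn=shift 2; route=shift 2; tap=shift 1) or shift 3 (e.g. tap=shift 1; turn=shift 3; deburr=shift 4; route=shift 3; mill=shift 4).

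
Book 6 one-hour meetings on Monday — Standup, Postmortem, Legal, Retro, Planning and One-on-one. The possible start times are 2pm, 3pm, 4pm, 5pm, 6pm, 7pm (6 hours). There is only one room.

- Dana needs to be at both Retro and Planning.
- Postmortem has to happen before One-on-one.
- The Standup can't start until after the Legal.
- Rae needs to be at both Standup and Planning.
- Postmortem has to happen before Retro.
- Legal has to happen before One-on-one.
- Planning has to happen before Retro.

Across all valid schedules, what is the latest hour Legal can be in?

5pm

Downstream work caps Legal at 6pm.
Legal at 5pm is achievable: Retro=4pm; Postmortem=2pm; Planning=3pm; Standup=7pm; Legal=5pm; One-on-one=6pm.
Nothing later works — the conflict and capacity constraints rule out every hour after 5pm.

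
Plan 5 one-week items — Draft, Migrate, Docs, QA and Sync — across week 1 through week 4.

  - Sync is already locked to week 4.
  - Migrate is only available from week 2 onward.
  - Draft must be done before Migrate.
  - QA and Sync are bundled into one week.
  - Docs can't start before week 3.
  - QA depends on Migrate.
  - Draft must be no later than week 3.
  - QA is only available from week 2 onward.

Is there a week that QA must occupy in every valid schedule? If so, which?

week 4

QA is available from week 2; QA must be in the same week as Sync, which can't be before week 4, so QA is at least week 4.
So QA is pinned to week 4.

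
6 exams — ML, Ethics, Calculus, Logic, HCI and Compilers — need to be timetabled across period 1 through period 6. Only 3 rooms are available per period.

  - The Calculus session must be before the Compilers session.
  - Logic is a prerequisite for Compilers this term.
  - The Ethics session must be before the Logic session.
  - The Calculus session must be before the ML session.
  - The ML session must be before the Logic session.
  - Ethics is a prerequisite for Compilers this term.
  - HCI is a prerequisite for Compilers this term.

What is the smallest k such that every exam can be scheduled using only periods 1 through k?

The precedence chain requires at least 4 distinct periods.
With at most 3 per period and 6 exams, at least 2 periods are needed.
4 works (last occupied period: period 4): for example Compilers in period 4, Logic in period 3, Ethics in period 1, Calculus in period 1, ML in period 2, HCI in period 1.

4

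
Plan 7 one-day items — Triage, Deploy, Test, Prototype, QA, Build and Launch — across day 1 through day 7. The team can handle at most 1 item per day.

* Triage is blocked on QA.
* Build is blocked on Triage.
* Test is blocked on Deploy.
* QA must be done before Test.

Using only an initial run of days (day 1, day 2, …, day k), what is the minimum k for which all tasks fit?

The precedence chain requires at least 3 distinct days.
With at most 1 per day and 7 tasks, at least 7 days are needed.
7 works (last occupied day: day 7): for example Launch -> day 7; Build -> day 5; Test -> day 4; Prototype -> day 6; QA -> day 1; Deploy -> day 3; Triage -> day 2.

7 days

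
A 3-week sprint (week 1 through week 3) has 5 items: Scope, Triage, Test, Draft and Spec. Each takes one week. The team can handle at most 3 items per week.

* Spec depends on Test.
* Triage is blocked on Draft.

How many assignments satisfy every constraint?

Splitting on Scope: it can be week 1 (9), week 2 (9), week 3 (9). Listing each branch's schedules as (Triage, Test, Draft, Spec) by week number:
Scope=week 1: (2,1,1,2) (2,1,1,3) (2,2,1,3) (3,1,1,2) (3,1,1,3) (3,1,2,2) (3,1,2,3) (3,2,1,3) (3,2,2,3) — 9.
Scope=week 2: (2,1,1,2) (2,1,1,3) (2,2,1,3) (3,1,1,2) (3,1,1,3) (3,1,2,2) (3,1,2,3) (3,2,1,3) (3,2,2,3) — 9.
Scope=week 3: (2,1,1,2) (2,1,1,3) (2,2,1,3) (3,1,1,2) (3,1,1,3) (3,1,2,2) (3,1,2,3) (3,2,1,3) (3,2,2,3) — 9.
Summing: 9 + 9 + 9 = 27.

27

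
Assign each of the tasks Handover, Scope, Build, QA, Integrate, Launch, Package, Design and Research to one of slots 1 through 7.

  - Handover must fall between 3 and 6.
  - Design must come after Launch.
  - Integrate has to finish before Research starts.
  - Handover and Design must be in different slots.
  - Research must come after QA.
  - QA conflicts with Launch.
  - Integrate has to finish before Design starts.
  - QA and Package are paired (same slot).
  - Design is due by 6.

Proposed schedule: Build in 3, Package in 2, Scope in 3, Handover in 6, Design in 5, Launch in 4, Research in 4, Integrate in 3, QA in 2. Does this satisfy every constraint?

Yes

QA and Package are paired (same slot) — holds.
Design is due by 6 — holds.
Handover must fall between 3 and 6 — holds.
Research must come after QA — holds.
Design must come after Launch — holds.
QA conflicts with Launch — holds.
Integrate has to finish before Research starts — holds.
Handover and Design must be in different slots — holds.
Integrate has to finish before Design starts — holds.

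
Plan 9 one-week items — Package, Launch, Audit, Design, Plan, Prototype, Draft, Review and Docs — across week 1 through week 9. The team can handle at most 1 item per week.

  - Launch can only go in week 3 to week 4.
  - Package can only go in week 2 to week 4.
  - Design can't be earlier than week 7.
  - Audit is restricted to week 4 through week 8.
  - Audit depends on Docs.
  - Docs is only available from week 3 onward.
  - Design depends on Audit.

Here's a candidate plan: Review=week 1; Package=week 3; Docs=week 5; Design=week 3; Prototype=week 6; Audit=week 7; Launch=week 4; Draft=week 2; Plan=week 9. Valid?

Package can only go in week 2 to week 4 — holds.
Audit depends on Docs — holds.
Audit is restricted to week 4 through week 8 — holds.
Design depends on Audit — violated.
Launch can only go in week 3 to week 4 — holds.
Docs is only available from week 3 onward — holds.
The team can handle at most 1 item per week — violated.
Design can't be earlier than week 7 — violated.

Invalid. Design can't be earlier than week 7.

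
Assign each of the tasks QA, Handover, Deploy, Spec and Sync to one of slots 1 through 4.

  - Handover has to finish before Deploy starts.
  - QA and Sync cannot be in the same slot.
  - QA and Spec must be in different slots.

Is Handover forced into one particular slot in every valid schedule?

No

Handover can be 1 (e.g. Handover -> 1; Deploy -> 2; Sync -> 2; QA -> 1; Spec -> 2) or 2 (e.g. Deploy -> 3, QA -> 1, Sync -> 2, Spec -> 2, Handover -> 2).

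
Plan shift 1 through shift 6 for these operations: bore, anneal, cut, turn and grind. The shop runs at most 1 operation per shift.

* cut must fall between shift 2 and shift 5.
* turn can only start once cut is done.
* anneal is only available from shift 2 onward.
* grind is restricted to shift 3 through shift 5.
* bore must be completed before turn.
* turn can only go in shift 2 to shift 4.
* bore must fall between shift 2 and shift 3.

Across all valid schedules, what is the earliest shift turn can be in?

Turn is available from shift 2; precedence pushes turn to at least shift 3; turn's own window allows nothing later than shift 4.
turn at shift 4 is achievable: anneal -> shift 6, grind -> shift 5, bore -> shift 2, cut -> shift 3, turn -> shift 4.
Nothing earlier works — the capacity limit rule out every shift before shift 4.

shift 4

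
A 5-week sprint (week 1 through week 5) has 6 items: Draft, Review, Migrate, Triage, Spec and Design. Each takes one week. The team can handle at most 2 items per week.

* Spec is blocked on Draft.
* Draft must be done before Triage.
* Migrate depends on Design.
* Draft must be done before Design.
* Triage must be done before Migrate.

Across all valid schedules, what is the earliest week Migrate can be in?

week 3

Precedence pushes Migrate to at least week 3.
Migrate at week 3 is achievable: Draft in week 1, Triage in week 2, Review in week 1, Spec in week 3, Migrate in week 3, Design in week 2.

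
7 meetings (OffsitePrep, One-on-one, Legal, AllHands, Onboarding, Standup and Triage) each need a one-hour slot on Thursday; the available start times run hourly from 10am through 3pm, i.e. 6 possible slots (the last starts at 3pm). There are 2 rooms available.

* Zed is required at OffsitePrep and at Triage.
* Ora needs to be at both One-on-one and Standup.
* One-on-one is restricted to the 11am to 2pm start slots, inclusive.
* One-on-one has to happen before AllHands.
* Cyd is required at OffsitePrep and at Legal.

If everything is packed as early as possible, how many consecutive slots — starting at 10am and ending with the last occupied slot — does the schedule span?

The precedence chain requires at least 2 distinct slots.
With at most 2 per slot and 7 meetings, at least 4 slots are needed.
Propagating the time windows through the other constraints, AllHands can't land before 12pm — that is slot 3 counting from 10am — so the schedule must run through at least 3 slots.
4 works (last occupied slot: 1pm): for example Onboarding -> 10am; Legal -> 11am; OffsitePrep -> 10am; Standup -> 12pm; One-on-one -> 11am; AllHands -> 12pm; Triage -> 1pm.

4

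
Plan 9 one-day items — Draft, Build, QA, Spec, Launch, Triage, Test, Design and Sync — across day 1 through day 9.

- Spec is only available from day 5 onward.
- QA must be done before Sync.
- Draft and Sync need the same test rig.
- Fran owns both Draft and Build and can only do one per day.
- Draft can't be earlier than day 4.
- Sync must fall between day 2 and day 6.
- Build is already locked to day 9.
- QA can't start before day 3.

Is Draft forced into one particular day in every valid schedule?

Draft can be day 4 (e.g. Spec=day 5, Design=day 1, Triage=day 1, Build=day 9, Launch=day 1, Draft=day 4, QA=day 3, Test=day 1, Sync=day 5) or day 5 (e.g. Draft -> day 5, Launch -> day 1, Design -> day 1, Spec -> day 5, Sync -> day 4, Test -> day 1, Triage -> day 1, Build -> day 9, QA -> day 3).

No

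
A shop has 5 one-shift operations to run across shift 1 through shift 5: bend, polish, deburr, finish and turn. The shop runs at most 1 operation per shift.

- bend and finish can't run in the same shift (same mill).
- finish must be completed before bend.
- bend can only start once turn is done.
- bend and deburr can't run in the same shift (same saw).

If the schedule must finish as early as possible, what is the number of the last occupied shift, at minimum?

5

The precedence chain requires at least 2 distinct shifts.
With at most 1 per shift and 5 operations, at least 5 shifts are needed.
5 works (last occupied shift: shift 5): for example polish -> shift 4; finish -> shift 1; bend -> shift 3; turn -> shift 2; deburr -> shift 5.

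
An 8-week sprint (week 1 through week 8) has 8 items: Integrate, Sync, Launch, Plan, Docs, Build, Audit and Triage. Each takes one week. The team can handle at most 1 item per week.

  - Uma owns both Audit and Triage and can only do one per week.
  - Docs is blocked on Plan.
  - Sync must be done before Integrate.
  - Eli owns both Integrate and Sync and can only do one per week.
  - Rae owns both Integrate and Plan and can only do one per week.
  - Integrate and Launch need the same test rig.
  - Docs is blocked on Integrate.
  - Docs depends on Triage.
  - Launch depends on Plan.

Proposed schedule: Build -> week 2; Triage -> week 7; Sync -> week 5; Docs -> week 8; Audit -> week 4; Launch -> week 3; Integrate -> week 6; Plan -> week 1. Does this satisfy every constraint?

Sync must be done before Integrate — holds.
Docs is blocked on Integrate — holds.
The team can handle at most 1 item per week — holds.
Launch depends on Plan — holds.
Docs is blocked on Plan — holds.
Rae owns both Integrate and Plan and can only do one per week — holds.
Uma owns both Audit and Triage and can only do one per week — holds.
Integrate and Launch need the same test rig — holds.
Eli owns both Integrate and Sync and can only do one per week — holds.
Docs depends on Triage — holds.

Yes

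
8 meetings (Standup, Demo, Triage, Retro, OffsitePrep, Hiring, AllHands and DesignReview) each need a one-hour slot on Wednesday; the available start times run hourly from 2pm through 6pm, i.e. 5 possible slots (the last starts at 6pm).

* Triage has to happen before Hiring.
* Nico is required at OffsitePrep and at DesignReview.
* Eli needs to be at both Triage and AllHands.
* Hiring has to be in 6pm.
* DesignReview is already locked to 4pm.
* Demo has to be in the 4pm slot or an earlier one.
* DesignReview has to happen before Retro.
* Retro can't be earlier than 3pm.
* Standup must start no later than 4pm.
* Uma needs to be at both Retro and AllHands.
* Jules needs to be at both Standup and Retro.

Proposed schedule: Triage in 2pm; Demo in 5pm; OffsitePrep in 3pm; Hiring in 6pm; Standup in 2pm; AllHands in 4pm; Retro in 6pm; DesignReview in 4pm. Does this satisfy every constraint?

Hiring has to be in 6pm — holds.
Triage has to happen before Hiring — holds.
Nico is required at OffsitePrep and at DesignReview — holds.
Eli needs to be at both Triage and AllHands — holds.
Standup must start no later than 4pm — holds.
Retro can't be earlier than 3pm — holds.
Uma needs to be at both Retro and AllHands — holds.
DesignReview has to happen before Retro — holds.
Demo has to be in the 4pm slot or an earlier one — violated.
Jules needs to be at both Standup and Retro — holds.
DesignReview is already locked to 4pm — holds.

No — it violates: Demo has to be in the 4pm slot or an earlier one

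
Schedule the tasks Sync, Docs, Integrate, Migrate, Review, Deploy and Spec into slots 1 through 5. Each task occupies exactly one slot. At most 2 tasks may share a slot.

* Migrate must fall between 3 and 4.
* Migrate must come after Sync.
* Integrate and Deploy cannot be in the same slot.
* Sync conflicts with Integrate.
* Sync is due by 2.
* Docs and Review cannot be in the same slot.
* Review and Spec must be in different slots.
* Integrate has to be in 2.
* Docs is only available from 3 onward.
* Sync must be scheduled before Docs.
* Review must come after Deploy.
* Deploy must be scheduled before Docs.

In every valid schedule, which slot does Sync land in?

1

Sync's window is 1–2.
Integrate is fixed at 2, and Sync can't share a slot with Integrate.
So Sync must be 1.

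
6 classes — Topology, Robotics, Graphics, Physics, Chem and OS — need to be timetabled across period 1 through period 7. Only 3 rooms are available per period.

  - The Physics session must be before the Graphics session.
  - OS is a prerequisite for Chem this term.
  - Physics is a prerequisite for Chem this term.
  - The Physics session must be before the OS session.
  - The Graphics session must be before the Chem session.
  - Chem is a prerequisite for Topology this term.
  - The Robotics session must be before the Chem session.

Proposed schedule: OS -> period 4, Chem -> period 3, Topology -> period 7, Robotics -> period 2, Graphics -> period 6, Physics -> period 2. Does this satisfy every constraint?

The Robotics session must be before the Chem session — holds.
Only 3 rooms are available per period — holds.
The Graphics session must be before the Chem session — violated.
Physics is a prerequisite for Chem this term — holds.
OS is a prerequisite for Chem this term — violated.
The Physics session must be before the OS session — holds.
Chem is a prerequisite for Topology this term — holds.
The Physics session must be before the Graphics session — holds.

No — it violates: The Graphics session must be before the Chem session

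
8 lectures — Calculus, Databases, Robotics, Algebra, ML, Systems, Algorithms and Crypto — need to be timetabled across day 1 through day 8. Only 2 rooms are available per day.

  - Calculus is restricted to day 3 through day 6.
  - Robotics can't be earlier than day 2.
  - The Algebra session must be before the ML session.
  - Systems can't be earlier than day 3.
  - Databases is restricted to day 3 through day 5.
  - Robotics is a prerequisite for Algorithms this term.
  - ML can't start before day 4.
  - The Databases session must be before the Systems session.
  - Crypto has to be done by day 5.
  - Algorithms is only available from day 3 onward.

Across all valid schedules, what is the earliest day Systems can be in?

Systems is available from day 3; precedence pushes Systems to at least day 4.
Systems at day 4 is achievable: Calculus=day 3, Crypto=day 1, Algorithms=day 5, Systems=day 4, Algebra=day 1, ML=day 4, Databases=day 3, Robotics=day 2.

day 4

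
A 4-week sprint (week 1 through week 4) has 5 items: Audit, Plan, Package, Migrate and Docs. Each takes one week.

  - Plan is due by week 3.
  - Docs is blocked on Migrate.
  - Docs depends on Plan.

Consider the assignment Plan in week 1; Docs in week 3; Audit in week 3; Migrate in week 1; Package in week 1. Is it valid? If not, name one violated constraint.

Docs is blocked on Migrate — holds.
Docs depends on Plan — holds.
Plan is due by week 3 — holds.

Valid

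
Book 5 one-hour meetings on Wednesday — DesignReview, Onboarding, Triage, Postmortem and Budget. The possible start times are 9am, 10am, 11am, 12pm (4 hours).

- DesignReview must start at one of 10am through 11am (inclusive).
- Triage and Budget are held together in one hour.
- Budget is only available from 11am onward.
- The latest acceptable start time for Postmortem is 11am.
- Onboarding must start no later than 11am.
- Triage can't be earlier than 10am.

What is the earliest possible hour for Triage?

Triage is available from 10am; Triage must be in the same hour as Budget, which can't be before 11am, so Triage is at least 11am.
Triage at 11am is achievable: Budget=11am; Onboarding=9am; Postmortem=9am; Triage=11am; DesignReview=10am.

11am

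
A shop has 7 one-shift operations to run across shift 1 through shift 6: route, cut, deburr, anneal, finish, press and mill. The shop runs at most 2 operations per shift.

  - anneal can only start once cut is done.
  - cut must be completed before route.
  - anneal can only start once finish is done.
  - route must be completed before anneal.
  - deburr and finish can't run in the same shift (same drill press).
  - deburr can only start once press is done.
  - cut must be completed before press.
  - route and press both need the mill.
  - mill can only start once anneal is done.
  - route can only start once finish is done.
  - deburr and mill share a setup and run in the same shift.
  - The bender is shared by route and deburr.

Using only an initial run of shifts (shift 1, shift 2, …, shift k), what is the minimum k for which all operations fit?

4

The precedence chain requires at least 4 distinct shifts.
With at most 2 per shift and 7 operations, at least 4 shifts are needed.
4 works (last occupied shift: shift 4): for example press=shift 3; cut=shift 1; deburr=shift 4; route=shift 2; anneal=shift 3; finish=shift 1; mill=shift 4.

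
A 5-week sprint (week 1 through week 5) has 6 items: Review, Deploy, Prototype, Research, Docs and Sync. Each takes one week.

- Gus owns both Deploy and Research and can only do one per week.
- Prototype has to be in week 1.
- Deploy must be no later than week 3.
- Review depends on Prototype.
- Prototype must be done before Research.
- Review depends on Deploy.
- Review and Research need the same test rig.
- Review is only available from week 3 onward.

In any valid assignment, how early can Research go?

week 2

Precedence pushes Research to at least week 2.
Research at week 2 is achievable: Deploy -> week 1; Docs -> week 1; Prototype -> week 1; Sync -> week 1; Research -> week 2; Review -> week 3.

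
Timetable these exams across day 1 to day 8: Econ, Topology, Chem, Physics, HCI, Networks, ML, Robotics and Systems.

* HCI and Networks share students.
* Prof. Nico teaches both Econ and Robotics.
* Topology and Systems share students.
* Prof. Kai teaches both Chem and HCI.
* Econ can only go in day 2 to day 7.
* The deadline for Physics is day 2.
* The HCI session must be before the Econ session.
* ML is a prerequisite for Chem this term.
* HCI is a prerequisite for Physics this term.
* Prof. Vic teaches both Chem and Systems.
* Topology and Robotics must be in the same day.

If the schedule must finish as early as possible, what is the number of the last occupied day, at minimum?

The precedence chain requires at least 2 distinct days.
Could 2 days be enough, i.e. nothing placed later than day 2? No: Econ's window within 2 days is {day 2}; Chem must come after ML (at day 1 or later) → {day 2}; Systems can't share with Chem (day 2) → {day 1}; Robotics can't share with Econ (day 2) → {day 1}; Topology must be in the same day as Robotics (in {day 1}) → {day 1}; Systems can't share with Topology (day 1) → nothing is left.
So 2 days is not enough.
3 works (last occupied day: day 3): for example Networks=day 2; Chem=day 2; ML=day 1; Physics=day 2; Econ=day 2; Robotics=day 1; Systems=day 3; HCI=day 1; Topology=day 1.

day 3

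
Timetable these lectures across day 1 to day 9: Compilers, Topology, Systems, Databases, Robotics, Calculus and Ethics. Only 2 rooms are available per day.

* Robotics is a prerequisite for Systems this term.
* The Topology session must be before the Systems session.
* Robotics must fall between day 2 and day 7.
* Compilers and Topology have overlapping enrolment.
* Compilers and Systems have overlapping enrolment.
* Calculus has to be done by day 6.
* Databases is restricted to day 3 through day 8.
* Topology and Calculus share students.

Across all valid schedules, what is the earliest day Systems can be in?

Precedence pushes Systems to at least day 3.
Systems at day 3 is achievable: Robotics in day 2, Topology in day 2, Systems in day 3, Ethics in day 4, Databases in day 3, Calculus in day 1, Compilers in day 1.

day 3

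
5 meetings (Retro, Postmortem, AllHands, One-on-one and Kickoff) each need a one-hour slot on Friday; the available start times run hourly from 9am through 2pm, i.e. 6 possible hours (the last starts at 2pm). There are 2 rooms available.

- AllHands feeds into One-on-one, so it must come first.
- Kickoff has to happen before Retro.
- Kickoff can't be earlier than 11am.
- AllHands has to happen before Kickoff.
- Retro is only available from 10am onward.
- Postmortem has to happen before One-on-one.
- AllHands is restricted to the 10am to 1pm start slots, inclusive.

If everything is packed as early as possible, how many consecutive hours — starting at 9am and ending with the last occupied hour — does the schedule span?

4

The precedence chain requires at least 3 distinct hours.
With at most 2 per hour and 5 meetings, at least 3 hours are needed.
Propagating the time windows through the other constraints, Retro can't land before 12pm — that is hour 4 counting from 9am — so the schedule must run through at least 4 hours.
4 works (last occupied hour: 12pm): for example Retro -> 12pm, Kickoff -> 11am, Postmortem -> 9am, AllHands -> 10am, One-on-one -> 11am.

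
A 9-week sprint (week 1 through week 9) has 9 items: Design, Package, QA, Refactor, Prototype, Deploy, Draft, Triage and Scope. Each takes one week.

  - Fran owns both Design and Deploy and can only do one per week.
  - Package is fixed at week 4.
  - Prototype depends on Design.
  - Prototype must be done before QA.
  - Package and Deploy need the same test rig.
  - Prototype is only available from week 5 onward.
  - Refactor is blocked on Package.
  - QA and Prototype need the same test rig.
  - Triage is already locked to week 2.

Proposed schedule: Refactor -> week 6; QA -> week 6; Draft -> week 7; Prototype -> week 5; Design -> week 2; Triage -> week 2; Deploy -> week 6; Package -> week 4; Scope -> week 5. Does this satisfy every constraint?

QA and Prototype need the same test rig — holds.
Package and Deploy need the same test rig — holds.
Prototype depends on Design — holds.
Prototype must be done before QA — holds.
Triage is already locked to week 2 — holds.
Prototype is only available from week 5 onward — holds.
Fran owns both Design and Deploy and can only do one per week — holds.
Refactor is blocked on Package — holds.
Package is fixed at week 4 — holds.

Yes, all constraints hold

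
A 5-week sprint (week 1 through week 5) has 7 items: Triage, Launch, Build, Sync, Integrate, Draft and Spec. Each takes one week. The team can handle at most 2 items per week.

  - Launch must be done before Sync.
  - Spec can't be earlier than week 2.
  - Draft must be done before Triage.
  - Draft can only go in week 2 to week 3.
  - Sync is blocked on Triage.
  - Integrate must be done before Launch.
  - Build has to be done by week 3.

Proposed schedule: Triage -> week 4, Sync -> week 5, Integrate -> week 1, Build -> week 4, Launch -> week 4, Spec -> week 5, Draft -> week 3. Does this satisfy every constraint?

No — it violates: The team can handle at most 2 items per week

Sync is blocked on Triage — holds.
Build has to be done by week 3 — violated.
Draft must be done before Triage — holds.
Spec can't be earlier than week 2 — holds.
The team can handle at most 2 items per week — violated.
Integrate must be done before Launch — holds.
Launch must be done before Sync — holds.
Draft can only go in week 2 to week 3 — holds.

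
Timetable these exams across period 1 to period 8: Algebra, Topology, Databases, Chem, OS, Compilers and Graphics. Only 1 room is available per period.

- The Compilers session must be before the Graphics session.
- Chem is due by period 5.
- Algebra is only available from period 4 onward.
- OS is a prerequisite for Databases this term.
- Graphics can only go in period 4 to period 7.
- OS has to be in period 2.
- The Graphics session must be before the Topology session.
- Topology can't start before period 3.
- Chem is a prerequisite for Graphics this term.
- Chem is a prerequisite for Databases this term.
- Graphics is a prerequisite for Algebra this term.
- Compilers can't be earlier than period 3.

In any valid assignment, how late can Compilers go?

period 5

Compilers is available from period 3; downstream work caps Compilers at period 6.
Compilers at period 5 is achievable: Chem in period 1, OS in period 2, Topology in period 8, Graphics in period 6, Algebra in period 7, Compilers in period 5, Databases in period 3.
Nothing later works — the capacity limit rule out every period after period 5.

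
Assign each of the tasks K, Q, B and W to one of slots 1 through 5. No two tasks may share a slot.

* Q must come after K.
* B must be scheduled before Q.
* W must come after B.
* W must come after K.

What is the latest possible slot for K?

3

Downstream work caps K at 4.
K at 3 is achievable: K in 3; B in 1; Q in 4; W in 5.
Nothing later works — the capacity limit rule out every slot after 3.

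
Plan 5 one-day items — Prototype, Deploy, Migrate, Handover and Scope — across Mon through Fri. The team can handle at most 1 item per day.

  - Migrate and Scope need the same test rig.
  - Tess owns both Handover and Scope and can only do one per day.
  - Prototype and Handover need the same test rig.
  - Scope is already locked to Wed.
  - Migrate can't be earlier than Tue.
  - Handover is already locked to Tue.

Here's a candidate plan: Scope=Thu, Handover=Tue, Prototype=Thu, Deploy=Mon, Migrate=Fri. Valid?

No. The team can handle at most 1 item per day is not satisfied.

Prototype and Handover need the same test rig — holds.
Handover is already locked to Tue — holds.
Migrate and Scope need the same test rig — holds.
Tess owns both Handover and Scope and can only do one per day — holds.
The team can handle at most 1 item per day — violated.
Migrate can't be earlier than Tue — holds.
Scope is already locked to Wed — violated.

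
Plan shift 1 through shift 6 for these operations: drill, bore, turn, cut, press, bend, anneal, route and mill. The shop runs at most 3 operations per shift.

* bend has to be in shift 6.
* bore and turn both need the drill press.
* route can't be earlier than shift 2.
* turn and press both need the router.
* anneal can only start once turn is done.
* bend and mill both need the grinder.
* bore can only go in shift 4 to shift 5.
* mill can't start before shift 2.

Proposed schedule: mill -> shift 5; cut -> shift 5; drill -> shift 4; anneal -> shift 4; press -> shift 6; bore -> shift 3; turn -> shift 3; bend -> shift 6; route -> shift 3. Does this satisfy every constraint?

mill can't start before shift 2 — holds.
The shop runs at most 3 operations per shift — holds.
anneal can only start once turn is done — holds.
bend and mill both need the grinder — holds.
bore and turn both need the drill press — violated.
bore can only go in shift 4 to shift 5 — violated.
bend has to be in shift 6 — holds.
turn and press both need the router — holds.
route can't be earlier than shift 2 — holds.

No. bore can only go in shift 4 to shift 5 is not satisfied.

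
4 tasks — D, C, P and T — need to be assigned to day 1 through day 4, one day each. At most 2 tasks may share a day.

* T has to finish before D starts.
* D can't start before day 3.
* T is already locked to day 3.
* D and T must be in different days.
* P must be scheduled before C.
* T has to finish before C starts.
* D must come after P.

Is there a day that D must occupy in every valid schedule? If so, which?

day 4

D's window is day 3–day 4.
T is fixed at day 3, and D can't share a day with T.
So D must be day 4.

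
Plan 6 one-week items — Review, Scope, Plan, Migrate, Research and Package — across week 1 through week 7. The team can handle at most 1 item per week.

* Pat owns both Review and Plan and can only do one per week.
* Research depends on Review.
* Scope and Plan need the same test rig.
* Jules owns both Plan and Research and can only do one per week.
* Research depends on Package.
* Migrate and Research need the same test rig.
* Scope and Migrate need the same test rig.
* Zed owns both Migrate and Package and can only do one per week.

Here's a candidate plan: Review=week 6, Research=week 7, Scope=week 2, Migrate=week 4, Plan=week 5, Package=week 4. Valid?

No. Zed owns both Migrate and Package and can only do one per week is not satisfied.

Jules owns both Plan and Research and can only do one per week — holds.
Scope and Migrate need the same test rig — holds.
Pat owns both Review and Plan and can only do one per week — holds.
Research depends on Review — holds.
The team can handle at most 1 item per week — violated.
Scope and Plan need the same test rig — holds.
Zed owns both Migrate and Package and can only do one per week — violated.
Research depends on Package — holds.
Migrate and Research need the same test rig — holds.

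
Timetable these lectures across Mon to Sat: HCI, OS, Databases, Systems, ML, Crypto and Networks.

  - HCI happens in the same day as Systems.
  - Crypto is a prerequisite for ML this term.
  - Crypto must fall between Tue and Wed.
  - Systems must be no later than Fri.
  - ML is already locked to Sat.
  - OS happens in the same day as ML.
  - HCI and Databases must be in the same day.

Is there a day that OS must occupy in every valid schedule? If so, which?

Sat

OS must be in the same day as ML, which can't be before Sat, so OS is at least Sat.
So OS is pinned to Sat.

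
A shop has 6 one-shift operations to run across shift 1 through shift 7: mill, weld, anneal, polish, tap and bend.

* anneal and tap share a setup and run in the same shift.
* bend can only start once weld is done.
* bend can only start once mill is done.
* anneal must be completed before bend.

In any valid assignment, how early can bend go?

Precedence pushes bend to at least shift 2.
bend at shift 2 is achievable: weld=shift 1, anneal=shift 1, mill=shift 1, bend=shift 2, polish=shift 1, tap=shift 1.

shift 2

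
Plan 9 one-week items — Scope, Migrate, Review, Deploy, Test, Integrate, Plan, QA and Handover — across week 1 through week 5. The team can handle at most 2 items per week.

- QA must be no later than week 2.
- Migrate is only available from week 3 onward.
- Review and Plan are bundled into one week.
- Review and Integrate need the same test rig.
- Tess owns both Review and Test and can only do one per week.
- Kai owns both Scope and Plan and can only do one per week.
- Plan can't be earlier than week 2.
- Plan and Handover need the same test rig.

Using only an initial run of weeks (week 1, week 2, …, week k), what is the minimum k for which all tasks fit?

With at most 2 per week and 9 tasks, at least 5 weeks are needed.
Migrate can't be placed before week 3, so the schedule must run through at least week 3.
5 works (last occupied week: week 5): for example Handover -> week 5, Test -> week 4, QA -> week 1, Scope -> week 1, Deploy -> week 3, Integrate -> week 4, Plan -> week 2, Review -> week 2, Migrate -> week 3.

5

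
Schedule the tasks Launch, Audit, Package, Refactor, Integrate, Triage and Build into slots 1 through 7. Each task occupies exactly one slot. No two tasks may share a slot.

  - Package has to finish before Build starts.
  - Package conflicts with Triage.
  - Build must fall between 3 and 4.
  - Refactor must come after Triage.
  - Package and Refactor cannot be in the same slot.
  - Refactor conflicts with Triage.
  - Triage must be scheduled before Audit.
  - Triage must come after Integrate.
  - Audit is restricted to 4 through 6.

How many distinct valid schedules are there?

30

Splitting on Audit: it can be 5 (10), 6 (20). Listing each branch's schedules as (Launch, Package, Refactor, Integrate, Triage, Build):
Audit=5: (6,1,7,2,3,4) (6,1,7,2,4,3) (6,2,7,1,3,4) (6,2,7,1,4,3) (6,3,7,1,2,4) (7,1,6,2,3,4) (7,1,6,2,4,3) (7,2,6,1,3,4) (7,2,6,1,4,3) (7,3,6,1,2,4) — 10.
Audit=6: (1,2,7,3,5,4) (1,2,7,4,5,3) (1,3,7,2,5,4) (2,1,7,3,5,4) (2,1,7,4,5,3) (2,3,7,1,5,4) (3,1,7,2,5,4) (3,2,7,1,5,4) (4,1,7,2,5,3) (4,2,7,1,5,3) (5,1,7,2,3,4) (5,1,7,2,4,3) (5,2,7,1,3,4) (5,2,7,1,4,3) (5,3,7,1,2,4) (7,1,5,2,3,4) (7,1,5,2,4,3) (7,2,5,1,3,4) (7,2,5,1,4,3) (7,3,5,1,2,4) — 20.
Summing: 10 + 20 = 30.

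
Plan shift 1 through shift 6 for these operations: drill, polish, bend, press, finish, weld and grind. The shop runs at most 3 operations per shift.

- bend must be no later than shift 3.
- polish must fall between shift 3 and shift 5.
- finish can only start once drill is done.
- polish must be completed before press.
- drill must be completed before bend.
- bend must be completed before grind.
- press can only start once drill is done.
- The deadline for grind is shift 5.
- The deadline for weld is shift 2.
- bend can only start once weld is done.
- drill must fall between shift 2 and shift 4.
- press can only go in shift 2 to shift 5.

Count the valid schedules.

Splitting on polish: it can be shift 3 (32), shift 4 (16). Listing each branch's schedules as (drill, bend, press, finish, weld, grind) by shift number:
polish=shift 3: (2,3,4,3,1,4) (2,3,4,3,1,5) (2,3,4,3,2,4) (2,3,4,3,2,5) (2,3,4,4,1,4) (2,3,4,4,1,5) (2,3,4,4,2,4) (2,3,4,4,2,5) (2,3,4,5,1,4) (2,3,4,5,1,5) (2,3,4,5,2,4) (2,3,4,5,2,5) (2,3,4,6,1,4) (2,3,4,6,1,5) (2,3,4,6,2,4) (2,3,4,6,2,5) (2,3,5,3,1,4) (2,3,5,3,1,5) (2,3,5,3,2,4) (2,3,5,3,2,5) (2,3,5,4,1,4) (2,3,5,4,1,5) (2,3,5,4,2,4) (2,3,5,4,2,5) (2,3,5,5,1,4) (2,3,5,5,1,5) (2,3,5,5,2,4) (2,3,5,5,2,5) (2,3,5,6,1,4) (2,3,5,6,1,5) (2,3,5,6,2,4) (2,3,5,6,2,5) — 32.
polish=shift 4: (2,3,5,3,1,4) (2,3,5,3,1,5) (2,3,5,3,2,4) (2,3,5,3,2,5) (2,3,5,4,1,4) (2,3,5,4,1,5) (2,3,5,4,2,4) (2,3,5,4,2,5) (2,3,5,5,1,4) (2,3,5,5,1,5) (2,3,5,5,2,4) (2,3,5,5,2,5) (2,3,5,6,1,4) (2,3,5,6,1,5) (2,3,5,6,2,4) (2,3,5,6,2,5) — 16.
Summing: 32 + 16 = 48.

48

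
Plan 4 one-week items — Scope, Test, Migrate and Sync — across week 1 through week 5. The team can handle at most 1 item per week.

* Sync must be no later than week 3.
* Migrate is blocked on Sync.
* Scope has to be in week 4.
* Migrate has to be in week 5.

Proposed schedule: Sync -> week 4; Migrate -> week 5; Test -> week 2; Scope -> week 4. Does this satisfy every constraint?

No — it violates: Sync must be no later than week 3

The team can handle at most 1 item per week — violated.
Scope has to be in week 4 — holds.
Migrate is blocked on Sync — holds.
Migrate has to be in week 5 — holds.
Sync must be no later than week 3 — violated.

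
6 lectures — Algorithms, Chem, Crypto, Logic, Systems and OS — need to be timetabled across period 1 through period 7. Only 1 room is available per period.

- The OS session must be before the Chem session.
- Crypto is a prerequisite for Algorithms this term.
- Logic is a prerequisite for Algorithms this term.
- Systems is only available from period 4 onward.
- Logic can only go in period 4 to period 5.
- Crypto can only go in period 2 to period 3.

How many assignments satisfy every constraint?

60

Splitting on Algorithms: it can be period 5 (12), period 6 (24), period 7 (24). Listing each branch's schedules as (Chem, Crypto, Logic, Systems, OS) by period number:
Algorithms=period 5: (2,3,4,6,1) (2,3,4,7,1) (3,2,4,6,1) (3,2,4,7,1) (6,2,4,7,1) (6,2,4,7,3) (6,3,4,7,1) (6,3,4,7,2) (7,2,4,6,1) (7,2,4,6,3) (7,3,4,6,1) (7,3,4,6,2) — 12.
Algorithms=period 6: (2,3,4,5,1) (2,3,4,7,1) (2,3,5,4,1) (2,3,5,7,1) (3,2,4,5,1) (3,2,4,7,1) (3,2,5,4,1) (3,2,5,7,1) (4,2,5,7,1) (4,2,5,7,3) (4,3,5,7,1) (4,3,5,7,2) (5,2,4,7,1) (5,2,4,7,3) (5,3,4,7,1) (5,3,4,7,2) (7,2,4,5,1) (7,2,4,5,3) (7,2,5,4,1) (7,2,5,4,3) (7,3,4,5,1) (7,3,4,5,2) (7,3,5,4,1) (7,3,5,4,2) — 24.
Algorithms=period 7: (2,3,4,5,1) (2,3,4,6,1) (2,3,5,4,1) (2,3,5,6,1) (3,2,4,5,1) (3,2,4,6,1) (3,2,5,4,1) (3,2,5,6,1) (4,2,5,6,1) (4,2,5,6,3) (4,3,5,6,1) (4,3,5,6,2) (5,2,4,6,1) (5,2,4,6,3) (5,3,4,6,1) (5,3,4,6,2) (6,2,4,5,1) (6,2,4,5,3) (6,2,5,4,1) (6,2,5,4,3) (6,3,4,5,1) (6,3,4,5,2) (6,3,5,4,1) (6,3,5,4,2) — 24.
Summing: 12 + 24 + 24 = 60.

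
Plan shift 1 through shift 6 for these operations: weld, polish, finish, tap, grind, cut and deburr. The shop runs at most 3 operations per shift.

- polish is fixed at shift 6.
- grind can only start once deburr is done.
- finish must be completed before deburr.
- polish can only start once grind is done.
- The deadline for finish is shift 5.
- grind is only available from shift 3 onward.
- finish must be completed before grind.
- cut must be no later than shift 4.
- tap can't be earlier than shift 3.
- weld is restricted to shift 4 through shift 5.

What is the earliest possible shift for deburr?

shift 2

Precedence pushes deburr to at least shift 2; downstream work caps deburr at shift 4.
deburr at shift 2 is achievable: grind in shift 3; deburr in shift 2; weld in shift 4; finish in shift 1; cut in shift 1; polish in shift 6; tap in shift 3.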